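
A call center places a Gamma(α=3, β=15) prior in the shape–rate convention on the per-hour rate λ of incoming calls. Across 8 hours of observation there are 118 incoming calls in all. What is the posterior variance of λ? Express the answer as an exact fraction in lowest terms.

Total count 118 over total exposure 8 hours.
Posterior: α' = 3 + 118 = 121, β' = 15 + 8 = 23.
Posterior variance = α'/β'² = 121/529.

121/529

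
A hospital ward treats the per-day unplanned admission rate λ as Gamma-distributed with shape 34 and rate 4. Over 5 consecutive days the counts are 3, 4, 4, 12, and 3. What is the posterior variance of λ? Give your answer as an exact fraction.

Total count: 3 + 4 + 4 + 12 + 3 = 26.
Total exposure: 5 days.
The Gamma prior is conjugate for the Poisson rate, so λ | data ~ Gamma(34+26, 4+5) = Gamma(60, 9).
Posterior variance = α'/β'² = 60/81 = 20/27.

20/27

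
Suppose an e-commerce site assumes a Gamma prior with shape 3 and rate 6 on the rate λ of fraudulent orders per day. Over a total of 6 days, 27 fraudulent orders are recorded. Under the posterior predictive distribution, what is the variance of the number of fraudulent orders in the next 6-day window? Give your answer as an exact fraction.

45/2

Total count 27 over total exposure 6 days.
By Gamma–Poisson conjugacy, the posterior is Gamma(α + Σx, β + Σt) = Gamma(3 + 27, 6 + 6) = Gamma(30, 12).
The posterior predictive for a window of length T is Negative Binomial with variance T·α'·(β'+T)/β'² = 6·30·18/144 = 45/2.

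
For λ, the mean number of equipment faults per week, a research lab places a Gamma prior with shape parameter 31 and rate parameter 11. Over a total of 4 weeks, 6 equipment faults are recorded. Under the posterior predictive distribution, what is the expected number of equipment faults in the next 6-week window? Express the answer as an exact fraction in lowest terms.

Total count 6 over total exposure 4 weeks.
Gamma(α, β) with Poisson data over total exposure Σt gives posterior Gamma(α+Σx, β+Σt) = Gamma(37, 15).
Predictive mean over a 6-week window = T·E[λ|data] = 6·37/15 = 74/5.

74/5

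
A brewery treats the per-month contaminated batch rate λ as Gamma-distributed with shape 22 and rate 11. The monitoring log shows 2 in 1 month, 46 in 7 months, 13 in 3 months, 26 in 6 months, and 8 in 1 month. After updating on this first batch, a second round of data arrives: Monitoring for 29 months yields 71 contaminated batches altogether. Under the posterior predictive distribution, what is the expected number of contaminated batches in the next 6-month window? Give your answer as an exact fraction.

Total count: 2 + 46 + 13 + 26 + 8 = 95.
Total exposure: 1 + 7 + 3 + 6 + 1 = 18 months.
After the first batch: Gamma(22 + 95, 11 + 18) = Gamma(117, 29).
Total count 71 over total exposure 29 months.
After the second batch: Gamma(117 + 71, 29 + 29) = Gamma(188, 58).
Predictive mean over a 6-month window = T·E[λ|data] = 6·188/58 = 564/29.

564/29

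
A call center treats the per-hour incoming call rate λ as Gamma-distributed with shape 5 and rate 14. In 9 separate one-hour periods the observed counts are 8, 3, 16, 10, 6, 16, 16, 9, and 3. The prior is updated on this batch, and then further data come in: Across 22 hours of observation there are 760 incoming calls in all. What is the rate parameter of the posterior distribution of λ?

45

Total count: 8 + 3 + 16 + 10 + 6 + 16 + 16 + 9 + 3 = 87.
Total exposure: 9 hours.
After the first batch: Gamma(5 + 87, 14 + 9) = Gamma(92, 23).
Total count 760 over total exposure 22 hours.
After the second batch: Gamma(92 + 760, 23 + 22) = Gamma(852, 45).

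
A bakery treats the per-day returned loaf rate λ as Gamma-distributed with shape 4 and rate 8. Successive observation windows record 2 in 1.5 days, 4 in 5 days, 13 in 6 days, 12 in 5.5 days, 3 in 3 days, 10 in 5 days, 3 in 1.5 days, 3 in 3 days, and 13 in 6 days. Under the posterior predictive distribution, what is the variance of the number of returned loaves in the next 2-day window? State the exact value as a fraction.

Total count: 2 + 4 + 13 + 12 + 3 + 10 + 3 + 3 + 13 = 63.
Total exposure: 1.5 + 5 + 6 + 5.5 + 3 + 5 + 1.5 + 3 + 6 = 36.5 days.
Gamma(α, β) with Poisson data over total exposure Σt gives posterior Gamma(α+Σx, β+Σt) = Gamma(67, 89/2).
The posterior predictive for a window of length T is Negative Binomial with variance T·α'·(β'+T)/β'² = 2·67·(93/2)/(7921/4) = 24924/7921.

24924/7921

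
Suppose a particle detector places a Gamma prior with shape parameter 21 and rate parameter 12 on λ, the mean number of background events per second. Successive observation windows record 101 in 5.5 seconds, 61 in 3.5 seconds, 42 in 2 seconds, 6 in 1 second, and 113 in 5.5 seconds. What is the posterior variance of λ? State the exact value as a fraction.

1376/3481

Total count: 101 + 61 + 42 + 6 + 113 = 323.
Total exposure: 5.5 + 3.5 + 2 + 1 + 5.5 = 17.5 seconds.
Conjugate update: add total count to the shape and total exposure to the rate, giving Gamma(344, 59/2).
Posterior variance = α'/β'² = 344/(3481/4) = 1376/3481.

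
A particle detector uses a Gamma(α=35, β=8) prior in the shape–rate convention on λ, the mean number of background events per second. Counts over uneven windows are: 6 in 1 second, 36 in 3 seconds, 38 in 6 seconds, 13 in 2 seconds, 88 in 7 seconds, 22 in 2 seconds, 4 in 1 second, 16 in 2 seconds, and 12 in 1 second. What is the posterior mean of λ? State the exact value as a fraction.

Total count: 6 + 36 + 38 + 13 + 88 + 22 + 4 + 16 + 12 = 235.
Total exposure: 1 + 3 + 6 + 2 + 7 + 2 + 1 + 2 + 1 = 25 seconds.
Gamma(α, β) with Poisson data over total exposure Σt gives posterior Gamma(α+Σx, β+Σt) = Gamma(270, 33).
Posterior mean = α'/β' = 270/33 = 90/11.

90/11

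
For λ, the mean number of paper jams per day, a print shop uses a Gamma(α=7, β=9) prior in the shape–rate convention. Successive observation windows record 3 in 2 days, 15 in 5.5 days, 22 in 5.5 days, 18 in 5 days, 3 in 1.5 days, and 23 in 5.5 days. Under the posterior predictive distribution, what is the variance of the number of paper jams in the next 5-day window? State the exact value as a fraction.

Total count: 3 + 15 + 22 + 18 + 3 + 23 = 84.
Total exposure: 2 + 5.5 + 5.5 + 5 + 1.5 + 5.5 = 25 days.
The Gamma prior is conjugate for the Poisson rate, so λ | data ~ Gamma(7+84, 9+25) = Gamma(91, 34).
The posterior predictive for a window of length T is Negative Binomial with variance T·α'·(β'+T)/β'² = 5·91·39/1156 = 17745/1156.

17745/1156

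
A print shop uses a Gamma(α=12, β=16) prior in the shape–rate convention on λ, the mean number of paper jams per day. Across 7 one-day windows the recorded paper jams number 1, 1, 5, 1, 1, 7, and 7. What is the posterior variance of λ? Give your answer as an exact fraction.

35/529

Total count: 1 + 1 + 5 + 1 + 1 + 7 + 7 = 23.
Total exposure: 7 days.
Posterior: α' = 12 + 23 = 35, β' = 16 + 7 = 23.
Posterior variance = α'/β'² = 35/529.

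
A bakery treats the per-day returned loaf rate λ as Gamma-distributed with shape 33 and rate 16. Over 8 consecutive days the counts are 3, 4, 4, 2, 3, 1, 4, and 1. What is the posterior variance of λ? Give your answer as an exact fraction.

Total count: 3 + 4 + 4 + 2 + 3 + 1 + 4 + 1 = 22.
Total exposure: 8 days.
Gamma(α, β) with Poisson data over total exposure Σt gives posterior Gamma(α+Σx, β+Σt) = Gamma(55, 24).
Posterior variance = α'/β'² = 55/576.

55/576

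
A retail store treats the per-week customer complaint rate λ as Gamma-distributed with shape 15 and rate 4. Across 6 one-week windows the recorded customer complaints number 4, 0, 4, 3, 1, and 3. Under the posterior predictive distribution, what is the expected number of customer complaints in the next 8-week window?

24

Total count: 4 + 0 + 4 + 3 + 1 + 3 = 15.
Total exposure: 6 weeks.
Gamma(α, β) with Poisson data over total exposure Σt gives posterior Gamma(α+Σx, β+Σt) = Gamma(30, 10).
Predictive mean over an 8-week window = T·E[λ|data] = 8·30/10 = 24.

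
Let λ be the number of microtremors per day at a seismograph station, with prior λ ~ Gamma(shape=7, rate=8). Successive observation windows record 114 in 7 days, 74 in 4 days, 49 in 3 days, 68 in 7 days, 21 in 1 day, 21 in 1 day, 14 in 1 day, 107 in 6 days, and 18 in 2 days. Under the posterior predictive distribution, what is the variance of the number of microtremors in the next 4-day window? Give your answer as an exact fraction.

Total count: 114 + 74 + 49 + 68 + 21 + 21 + 14 + 107 + 18 = 486.
Total exposure: 7 + 4 + 3 + 7 + 1 + 1 + 1 + 6 + 2 = 32 days.
Conjugate update: add total count to the shape and total exposure to the rate, giving Gamma(493, 40).
The posterior predictive for a window of length T is Negative Binomial with variance T·α'·(β'+T)/β'² = 4·493·44/1600 = 5423/100.

5423/100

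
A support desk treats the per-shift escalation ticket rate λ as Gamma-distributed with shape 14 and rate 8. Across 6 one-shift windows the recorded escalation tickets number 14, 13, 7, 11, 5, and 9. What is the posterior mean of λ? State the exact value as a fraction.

73/14

Total count: 14 + 13 + 7 + 11 + 5 + 9 = 59.
Total exposure: 6 shifts.
Gamma(α, β) with Poisson data over total exposure Σt gives posterior Gamma(α+Σx, β+Σt) = Gamma(73, 14).
Posterior mean = α'/β' = 73/14.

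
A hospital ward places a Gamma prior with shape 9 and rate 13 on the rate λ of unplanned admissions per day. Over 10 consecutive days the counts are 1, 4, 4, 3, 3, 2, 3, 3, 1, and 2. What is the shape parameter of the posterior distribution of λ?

35

Total count: 1 + 4 + 4 + 3 + 3 + 2 + 3 + 3 + 1 + 2 = 26.
Total exposure: 10 days.
By Gamma–Poisson conjugacy, the posterior is Gamma(α + Σx, β + Σt) = Gamma(9 + 26, 13 + 10) = Gamma(35, 23).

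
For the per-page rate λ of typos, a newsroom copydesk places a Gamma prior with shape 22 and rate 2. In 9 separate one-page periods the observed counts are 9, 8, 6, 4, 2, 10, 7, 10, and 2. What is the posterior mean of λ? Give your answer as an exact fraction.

80/11

Total count: 9 + 8 + 6 + 4 + 2 + 10 + 7 + 10 + 2 = 58.
Total exposure: 9 pages.
Conjugate update: add total count to the shape and total exposure to the rate, giving Gamma(80, 11).
Posterior mean = α'/β' = 80/11.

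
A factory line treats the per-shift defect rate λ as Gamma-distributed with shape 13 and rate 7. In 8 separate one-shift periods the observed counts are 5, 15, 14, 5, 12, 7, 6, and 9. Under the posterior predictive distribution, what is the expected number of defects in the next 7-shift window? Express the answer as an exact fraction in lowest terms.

602/15

Total count: 5 + 15 + 14 + 5 + 12 + 7 + 6 + 9 = 73.
Total exposure: 8 shifts.
Posterior: α' = 13 + 73 = 86, β' = 7 + 8 = 15.
Predictive mean over a 7-shift window = T·E[λ|data] = 7·86/15 = 602/15.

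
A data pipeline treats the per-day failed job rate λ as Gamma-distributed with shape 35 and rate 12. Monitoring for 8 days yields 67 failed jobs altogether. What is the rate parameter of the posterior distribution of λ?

20

Total count 67 over total exposure 8 days.
Conjugate update: add total count to the shape and total exposure to the rate, giving Gamma(102, 20).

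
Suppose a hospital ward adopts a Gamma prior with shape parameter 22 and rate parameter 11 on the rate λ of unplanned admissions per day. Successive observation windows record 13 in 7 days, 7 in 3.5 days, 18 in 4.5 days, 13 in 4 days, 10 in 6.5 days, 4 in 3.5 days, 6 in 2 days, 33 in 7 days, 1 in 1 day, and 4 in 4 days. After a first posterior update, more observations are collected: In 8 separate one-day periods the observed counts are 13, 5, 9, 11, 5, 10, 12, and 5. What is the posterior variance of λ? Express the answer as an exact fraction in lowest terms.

Total count: 13 + 7 + 18 + 13 + 10 + 4 + 6 + 33 + 1 + 4 = 109.
Total exposure: 7 + 3.5 + 4.5 + 4 + 6.5 + 3.5 + 2 + 7 + 1 + 4 = 43 days.
After the first batch: Gamma(22 + 109, 11 + 43) = Gamma(131, 54).
Total count: 13 + 5 + 9 + 11 + 5 + 10 + 12 + 5 = 70.
Total exposure: 8 days.
After the second batch: Gamma(131 + 70, 54 + 8) = Gamma(201, 62).
Posterior variance = α'/β'² = 201/3844.

201/3844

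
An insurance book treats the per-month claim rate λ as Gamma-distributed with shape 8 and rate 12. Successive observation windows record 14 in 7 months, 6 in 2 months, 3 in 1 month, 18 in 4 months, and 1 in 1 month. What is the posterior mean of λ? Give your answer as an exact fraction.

Total count: 14 + 6 + 3 + 18 + 1 = 42.
Total exposure: 7 + 2 + 1 + 4 + 1 = 15 months.
By Gamma–Poisson conjugacy, the posterior is Gamma(α + Σx, β + Σt) = Gamma(8 + 42, 12 + 15) = Gamma(50, 27).
Posterior mean = α'/β' = 50/27.

50/27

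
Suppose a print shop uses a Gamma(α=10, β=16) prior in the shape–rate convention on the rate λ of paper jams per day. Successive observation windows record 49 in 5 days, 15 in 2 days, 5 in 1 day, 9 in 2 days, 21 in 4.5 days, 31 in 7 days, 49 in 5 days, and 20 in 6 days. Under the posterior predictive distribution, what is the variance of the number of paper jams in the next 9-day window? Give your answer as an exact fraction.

432630/9409

Total count: 49 + 15 + 5 + 9 + 21 + 31 + 49 + 20 = 199.
Total exposure: 5 + 2 + 1 + 2 + 4.5 + 7 + 5 + 6 = 32.5 days.
By Gamma–Poisson conjugacy, the posterior is Gamma(α + Σx, β + Σt) = Gamma(10 + 199, 16 + 32.5) = Gamma(209, 97/2).
The posterior predictive for a window of length T is Negative Binomial with variance T·α'·(β'+T)/β'² = 9·209·(115/2)/(9409/4) = 432630/9409.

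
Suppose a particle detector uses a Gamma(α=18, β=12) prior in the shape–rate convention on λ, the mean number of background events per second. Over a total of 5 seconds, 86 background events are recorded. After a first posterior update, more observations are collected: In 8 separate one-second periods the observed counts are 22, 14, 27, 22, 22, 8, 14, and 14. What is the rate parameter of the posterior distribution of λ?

25

Total count 86 over total exposure 5 seconds.
After the first batch: Gamma(18 + 86, 12 + 5) = Gamma(104, 17).
Total count: 22 + 14 + 27 + 22 + 22 + 8 + 14 + 14 = 143.
Total exposure: 8 seconds.
After the second batch: Gamma(104 + 143, 17 + 8) = Gamma(247, 25).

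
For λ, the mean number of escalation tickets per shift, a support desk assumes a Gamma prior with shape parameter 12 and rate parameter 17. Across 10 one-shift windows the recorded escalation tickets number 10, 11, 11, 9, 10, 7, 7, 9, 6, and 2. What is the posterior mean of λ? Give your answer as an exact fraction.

94/27

Total count: 10 + 11 + 11 + 9 + 10 + 7 + 7 + 9 + 6 + 2 = 82.
Total exposure: 10 shifts.
Posterior: α' = 12 + 82 = 94, β' = 17 + 10 = 27.
Posterior mean = α'/β' = 94/27.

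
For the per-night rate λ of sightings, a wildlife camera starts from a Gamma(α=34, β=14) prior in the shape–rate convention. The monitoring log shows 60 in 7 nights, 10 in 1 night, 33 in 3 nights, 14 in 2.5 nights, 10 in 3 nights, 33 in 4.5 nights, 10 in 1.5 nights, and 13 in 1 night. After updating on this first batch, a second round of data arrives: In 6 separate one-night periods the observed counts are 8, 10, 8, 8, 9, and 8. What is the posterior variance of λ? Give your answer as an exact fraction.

Total count: 60 + 10 + 33 + 14 + 10 + 33 + 10 + 13 = 183.
Total exposure: 7 + 1 + 3 + 2.5 + 3 + 4.5 + 1.5 + 1 = 23.5 nights.
After the first batch: Gamma(34 + 183, 14 + 23.5) = Gamma(217, 75/2).
Total count: 8 + 10 + 8 + 8 + 9 + 8 = 51.
Total exposure: 6 nights.
After the second batch: Gamma(217 + 51, 75/2 + 6) = Gamma(268, 87/2).
Posterior variance = α'/β'² = 268/(7569/4) = 1072/7569.

1072/7569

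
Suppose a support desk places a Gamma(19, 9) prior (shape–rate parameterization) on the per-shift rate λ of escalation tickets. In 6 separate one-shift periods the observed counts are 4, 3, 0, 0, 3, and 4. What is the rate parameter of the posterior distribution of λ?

15

Total count: 4 + 3 + 0 + 0 + 3 + 4 = 14.
Total exposure: 6 shifts.
By Gamma–Poisson conjugacy, the posterior is Gamma(α + Σx, β + Σt) = Gamma(19 + 14, 9 + 6) = Gamma(33, 15).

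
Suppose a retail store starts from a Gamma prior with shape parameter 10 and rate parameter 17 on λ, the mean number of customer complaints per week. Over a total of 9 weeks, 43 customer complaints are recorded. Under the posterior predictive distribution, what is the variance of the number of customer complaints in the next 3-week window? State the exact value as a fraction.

4611/676

Total count 43 over total exposure 9 weeks.
By Gamma–Poisson conjugacy, the posterior is Gamma(α + Σx, β + Σt) = Gamma(10 + 43, 17 + 9) = Gamma(53, 26).
The posterior predictive for a window of length T is Negative Binomial with variance T·α'·(β'+T)/β'² = 3·53·29/676 = 4611/676.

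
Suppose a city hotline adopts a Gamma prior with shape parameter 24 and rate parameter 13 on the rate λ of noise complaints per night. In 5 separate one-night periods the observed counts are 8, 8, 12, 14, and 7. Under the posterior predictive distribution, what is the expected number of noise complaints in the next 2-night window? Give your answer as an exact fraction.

73/9

Total count: 8 + 8 + 12 + 14 + 7 = 49.
Total exposure: 5 nights.
Conjugate update: add total count to the shape and total exposure to the rate, giving Gamma(73, 18).
Predictive mean over a 2-night window = T·E[λ|data] = 2·73/18 = 73/9.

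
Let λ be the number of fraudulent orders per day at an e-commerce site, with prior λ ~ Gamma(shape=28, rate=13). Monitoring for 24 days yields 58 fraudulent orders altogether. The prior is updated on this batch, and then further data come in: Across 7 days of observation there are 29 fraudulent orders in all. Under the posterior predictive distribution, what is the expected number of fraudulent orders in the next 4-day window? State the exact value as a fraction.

115/11

Total count 58 over total exposure 24 days.
After the first batch: Gamma(28 + 58, 13 + 24) = Gamma(86, 37).
Total count 29 over total exposure 7 days.
After the second batch: Gamma(86 + 29, 37 + 7) = Gamma(115, 44).
Predictive mean over a 4-day window = T·E[λ|data] = 4·115/44 = 115/11.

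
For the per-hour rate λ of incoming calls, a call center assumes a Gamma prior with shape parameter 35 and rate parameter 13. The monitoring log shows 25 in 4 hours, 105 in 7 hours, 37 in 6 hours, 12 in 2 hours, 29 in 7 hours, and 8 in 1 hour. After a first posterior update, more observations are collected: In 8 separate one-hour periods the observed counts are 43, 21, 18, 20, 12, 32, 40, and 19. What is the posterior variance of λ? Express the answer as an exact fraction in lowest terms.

Total count: 25 + 105 + 37 + 12 + 29 + 8 = 216.
Total exposure: 4 + 7 + 6 + 2 + 7 + 1 = 27 hours.
After the first batch: Gamma(35 + 216, 13 + 27) = Gamma(251, 40).
Total count: 43 + 21 + 18 + 20 + 12 + 32 + 40 + 19 = 205.
Total exposure: 8 hours.
After the second batch: Gamma(251 + 205, 40 + 8) = Gamma(456, 48).
Posterior variance = α'/β'² = 456/2304 = 19/96.

19/96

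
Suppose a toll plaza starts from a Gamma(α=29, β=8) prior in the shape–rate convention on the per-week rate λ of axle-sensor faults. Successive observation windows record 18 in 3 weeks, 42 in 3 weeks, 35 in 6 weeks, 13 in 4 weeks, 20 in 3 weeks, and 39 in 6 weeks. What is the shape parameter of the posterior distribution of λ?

196

Total count: 18 + 42 + 35 + 13 + 20 + 39 = 167.
Total exposure: 3 + 3 + 6 + 4 + 3 + 6 = 25 weeks.
By Gamma–Poisson conjugacy, the posterior is Gamma(α + Σx, β + Σt) = Gamma(29 + 167, 8 + 25) = Gamma(196, 33).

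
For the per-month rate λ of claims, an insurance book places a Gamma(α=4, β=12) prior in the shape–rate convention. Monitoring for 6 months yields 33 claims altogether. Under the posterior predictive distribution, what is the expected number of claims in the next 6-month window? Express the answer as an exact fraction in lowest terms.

37/3

Total count 33 over total exposure 6 months.
Gamma(α, β) with Poisson data over total exposure Σt gives posterior Gamma(α+Σx, β+Σt) = Gamma(37, 18).
Predictive mean over a 6-month window = T·E[λ|data] = 6·37/18 = 37/3.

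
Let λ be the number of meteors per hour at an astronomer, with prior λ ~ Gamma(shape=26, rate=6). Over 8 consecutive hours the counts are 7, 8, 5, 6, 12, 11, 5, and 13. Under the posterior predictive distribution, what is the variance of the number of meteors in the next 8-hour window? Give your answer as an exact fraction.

Total count: 7 + 8 + 5 + 6 + 12 + 11 + 5 + 13 = 67.
Total exposure: 8 hours.
Posterior: α' = 26 + 67 = 93, β' = 6 + 8 = 14.
The posterior predictive for a window of length T is Negative Binomial with variance T·α'·(β'+T)/β'² = 8·93·22/196 = 4092/49.

4092/49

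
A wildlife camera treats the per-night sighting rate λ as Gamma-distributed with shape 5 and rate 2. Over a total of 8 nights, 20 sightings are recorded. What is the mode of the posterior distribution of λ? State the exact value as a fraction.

12/5

Total count 20 over total exposure 8 nights.
By Gamma–Poisson conjugacy, the posterior is Gamma(α + Σx, β + Σt) = Gamma(5 + 20, 2 + 8) = Gamma(25, 10).
Posterior mode = (α'−1)/β' = 24/10 = 12/5.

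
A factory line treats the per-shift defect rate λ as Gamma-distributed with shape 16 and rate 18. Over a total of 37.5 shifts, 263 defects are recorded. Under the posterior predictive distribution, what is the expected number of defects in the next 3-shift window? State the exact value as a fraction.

558/37

Total count 263 over total exposure 37.5 shifts.
Conjugate update: add total count to the shape and total exposure to the rate, giving Gamma(279, 111/2).
Predictive mean over a 3-shift window = T·E[λ|data] = 3·279/(111/2) = 558/37.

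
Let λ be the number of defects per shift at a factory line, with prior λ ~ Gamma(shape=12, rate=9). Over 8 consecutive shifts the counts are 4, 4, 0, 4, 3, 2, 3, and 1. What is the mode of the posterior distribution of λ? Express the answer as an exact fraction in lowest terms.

32/17

Total count: 4 + 4 + 0 + 4 + 3 + 2 + 3 + 1 = 21.
Total exposure: 8 shifts.
By Gamma–Poisson conjugacy, the posterior is Gamma(α + Σx, β + Σt) = Gamma(12 + 21, 9 + 8) = Gamma(33, 17).
Posterior mode = (α'−1)/β' = 32/17.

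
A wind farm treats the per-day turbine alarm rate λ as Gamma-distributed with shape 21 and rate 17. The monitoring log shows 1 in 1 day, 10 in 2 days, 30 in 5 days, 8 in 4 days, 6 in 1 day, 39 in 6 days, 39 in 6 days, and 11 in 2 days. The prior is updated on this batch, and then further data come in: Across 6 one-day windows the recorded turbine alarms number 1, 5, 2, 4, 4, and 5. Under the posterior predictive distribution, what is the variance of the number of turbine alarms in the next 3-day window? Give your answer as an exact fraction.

Total count: 1 + 10 + 30 + 8 + 6 + 39 + 39 + 11 = 144.
Total exposure: 1 + 2 + 5 + 4 + 1 + 6 + 6 + 2 = 27 days.
After the first batch: Gamma(21 + 144, 17 + 27) = Gamma(165, 44).
Total count: 1 + 5 + 2 + 4 + 4 + 5 = 21.
Total exposure: 6 days.
After the second batch: Gamma(165 + 21, 44 + 6) = Gamma(186, 50).
The posterior predictive for a window of length T is Negative Binomial with variance T·α'·(β'+T)/β'² = 3·186·53/2500 = 14787/1250.

14787/1250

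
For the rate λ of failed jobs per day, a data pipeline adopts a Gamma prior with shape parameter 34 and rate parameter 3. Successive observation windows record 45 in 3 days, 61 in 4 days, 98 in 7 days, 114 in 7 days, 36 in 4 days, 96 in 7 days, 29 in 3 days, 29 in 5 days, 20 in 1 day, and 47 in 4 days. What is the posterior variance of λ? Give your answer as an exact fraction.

203/768

Total count: 45 + 61 + 98 + 114 + 36 + 96 + 29 + 29 + 20 + 47 = 575.
Total exposure: 3 + 4 + 7 + 7 + 4 + 7 + 3 + 5 + 1 + 4 = 45 days.
The Gamma prior is conjugate for the Poisson rate, so λ | data ~ Gamma(34+575, 3+45) = Gamma(609, 48).
Posterior variance = α'/β'² = 609/2304 = 203/768.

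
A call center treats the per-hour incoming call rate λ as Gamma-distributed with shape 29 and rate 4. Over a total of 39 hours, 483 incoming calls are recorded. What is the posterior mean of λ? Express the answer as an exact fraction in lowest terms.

512/43

Total count 483 over total exposure 39 hours.
Conjugate update: add total count to the shape and total exposure to the rate, giving Gamma(512, 43).
Posterior mean = α'/β' = 512/43.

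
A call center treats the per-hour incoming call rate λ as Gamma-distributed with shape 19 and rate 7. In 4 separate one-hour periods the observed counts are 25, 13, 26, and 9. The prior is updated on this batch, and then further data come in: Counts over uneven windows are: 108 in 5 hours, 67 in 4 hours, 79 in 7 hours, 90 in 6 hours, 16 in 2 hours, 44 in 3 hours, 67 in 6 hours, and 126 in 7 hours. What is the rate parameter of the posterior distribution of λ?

51

Total count: 25 + 13 + 26 + 9 = 73.
Total exposure: 4 hours.
After the first batch: Gamma(19 + 73, 7 + 4) = Gamma(92, 11).
Total count: 108 + 67 + 79 + 90 + 16 + 44 + 67 + 126 = 597.
Total exposure: 5 + 4 + 7 + 6 + 2 + 3 + 6 + 7 = 40 hours.
After the second batch: Gamma(92 + 597, 11 + 40) = Gamma(689, 51).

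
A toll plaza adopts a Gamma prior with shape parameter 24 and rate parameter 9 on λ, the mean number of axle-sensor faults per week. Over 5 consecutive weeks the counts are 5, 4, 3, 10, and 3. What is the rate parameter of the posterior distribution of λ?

Total count: 5 + 4 + 3 + 10 + 3 = 25.
Total exposure: 5 weeks.
Gamma(α, β) with Poisson data over total exposure Σt gives posterior Gamma(α+Σx, β+Σt) = Gamma(49, 14).

14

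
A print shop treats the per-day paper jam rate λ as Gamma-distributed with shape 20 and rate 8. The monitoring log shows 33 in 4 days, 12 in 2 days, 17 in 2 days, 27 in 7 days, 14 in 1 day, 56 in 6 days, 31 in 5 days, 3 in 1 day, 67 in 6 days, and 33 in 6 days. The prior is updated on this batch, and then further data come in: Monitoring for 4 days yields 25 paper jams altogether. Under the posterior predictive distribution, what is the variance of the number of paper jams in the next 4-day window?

Total count: 33 + 12 + 17 + 27 + 14 + 56 + 31 + 3 + 67 + 33 = 293.
Total exposure: 4 + 2 + 2 + 7 + 1 + 6 + 5 + 1 + 6 + 6 = 40 days.
After the first batch: Gamma(20 + 293, 8 + 40) = Gamma(313, 48).
Total count 25 over total exposure 4 days.
After the second batch: Gamma(313 + 25, 48 + 4) = Gamma(338, 52).
The posterior predictive for a window of length T is Negative Binomial with variance T·α'·(β'+T)/β'² = 4·338·56/2704 = 28.

28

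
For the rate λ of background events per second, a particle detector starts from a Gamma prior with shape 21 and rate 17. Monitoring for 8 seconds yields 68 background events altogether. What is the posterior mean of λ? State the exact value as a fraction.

89/25

Total count 68 over total exposure 8 seconds.
Posterior: α' = 21 + 68 = 89, β' = 17 + 8 = 25.
Posterior mean = α'/β' = 89/25.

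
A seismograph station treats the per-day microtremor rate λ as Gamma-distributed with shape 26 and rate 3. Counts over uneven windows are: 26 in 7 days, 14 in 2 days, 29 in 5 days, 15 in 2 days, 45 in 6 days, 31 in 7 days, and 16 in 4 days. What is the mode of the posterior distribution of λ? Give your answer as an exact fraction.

67/12

Total count: 26 + 14 + 29 + 15 + 45 + 31 + 16 = 176.
Total exposure: 7 + 2 + 5 + 2 + 6 + 7 + 4 = 33 days.
Conjugate update: add total count to the shape and total exposure to the rate, giving Gamma(202, 36).
Posterior mode = (α'−1)/β' = 201/36 = 67/12.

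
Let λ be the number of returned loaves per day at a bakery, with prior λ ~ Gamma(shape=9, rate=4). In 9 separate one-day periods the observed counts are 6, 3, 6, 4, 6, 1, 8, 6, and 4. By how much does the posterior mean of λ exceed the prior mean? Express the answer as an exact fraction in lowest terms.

95/52

Total count: 6 + 3 + 6 + 4 + 6 + 1 + 8 + 6 + 4 = 44.
Total exposure: 9 days.
Conjugate update: add total count to the shape and total exposure to the rate, giving Gamma(53, 13).
Posterior mean = 53/13 = 53/13; prior mean = 9/4 = 9/4. Difference = 53/13 − 9/4 = 95/52.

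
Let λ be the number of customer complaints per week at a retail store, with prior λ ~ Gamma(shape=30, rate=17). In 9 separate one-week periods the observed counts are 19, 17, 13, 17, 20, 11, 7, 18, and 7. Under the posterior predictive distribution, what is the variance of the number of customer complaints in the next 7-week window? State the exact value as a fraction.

36729/676

Total count: 19 + 17 + 13 + 17 + 20 + 11 + 7 + 18 + 7 = 129.
Total exposure: 9 weeks.
The Gamma prior is conjugate for the Poisson rate, so λ | data ~ Gamma(30+129, 17+9) = Gamma(159, 26).
The posterior predictive for a window of length T is Negative Binomial with variance T·α'·(β'+T)/β'² = 7·159·33/676 = 36729/676.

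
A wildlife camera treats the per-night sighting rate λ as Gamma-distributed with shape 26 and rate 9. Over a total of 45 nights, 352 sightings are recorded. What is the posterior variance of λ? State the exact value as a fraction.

7/54

Total count 352 over total exposure 45 nights.
Gamma(α, β) with Poisson data over total exposure Σt gives posterior Gamma(α+Σx, β+Σt) = Gamma(378, 54).
Posterior variance = α'/β'² = 378/2916 = 7/54.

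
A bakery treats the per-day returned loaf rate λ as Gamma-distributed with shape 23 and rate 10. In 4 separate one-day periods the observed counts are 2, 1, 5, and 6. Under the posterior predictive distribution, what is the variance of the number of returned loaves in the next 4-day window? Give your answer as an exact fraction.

Total count: 2 + 1 + 5 + 6 = 14.
Total exposure: 4 days.
By Gamma–Poisson conjugacy, the posterior is Gamma(α + Σx, β + Σt) = Gamma(23 + 14, 10 + 4) = Gamma(37, 14).
The posterior predictive for a window of length T is Negative Binomial with variance T·α'·(β'+T)/β'² = 4·37·18/196 = 666/49.

666/49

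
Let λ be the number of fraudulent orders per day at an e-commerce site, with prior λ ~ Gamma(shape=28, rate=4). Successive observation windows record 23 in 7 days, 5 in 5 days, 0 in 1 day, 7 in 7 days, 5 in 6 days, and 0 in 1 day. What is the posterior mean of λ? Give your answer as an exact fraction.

68/31

Total count: 23 + 5 + 0 + 7 + 5 + 0 = 40.
Total exposure: 7 + 5 + 1 + 7 + 6 + 1 = 27 days.
Posterior: α' = 28 + 40 = 68, β' = 4 + 27 = 31.
Posterior mean = α'/β' = 68/31.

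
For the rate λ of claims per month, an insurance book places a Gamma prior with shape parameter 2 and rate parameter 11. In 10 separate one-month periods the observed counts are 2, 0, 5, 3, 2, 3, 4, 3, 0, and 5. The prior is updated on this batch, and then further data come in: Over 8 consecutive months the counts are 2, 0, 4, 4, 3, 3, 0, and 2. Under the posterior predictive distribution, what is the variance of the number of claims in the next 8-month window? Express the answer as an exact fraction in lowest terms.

13912/841

Total count: 2 + 0 + 5 + 3 + 2 + 3 + 4 + 3 + 0 + 5 = 27.
Total exposure: 10 months.
After the first batch: Gamma(2 + 27, 11 + 10) = Gamma(29, 21).
Total count: 2 + 0 + 4 + 4 + 3 + 3 + 0 + 2 = 18.
Total exposure: 8 months.
After the second batch: Gamma(29 + 18, 21 + 8) = Gamma(47, 29).
The posterior predictive for a window of length T is Negative Binomial with variance T·α'·(β'+T)/β'² = 8·47·37/841 = 13912/841.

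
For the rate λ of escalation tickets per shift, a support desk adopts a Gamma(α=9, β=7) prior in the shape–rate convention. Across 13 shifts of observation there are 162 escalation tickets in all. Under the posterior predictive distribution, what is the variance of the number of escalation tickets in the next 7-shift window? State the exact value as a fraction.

Total count 162 over total exposure 13 shifts.
Conjugate update: add total count to the shape and total exposure to the rate, giving Gamma(171, 20).
The posterior predictive for a window of length T is Negative Binomial with variance T·α'·(β'+T)/β'² = 7·171·27/400 = 32319/400.

32319/400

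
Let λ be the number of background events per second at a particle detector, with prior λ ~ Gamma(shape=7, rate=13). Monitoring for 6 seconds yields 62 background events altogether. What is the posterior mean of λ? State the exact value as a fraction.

Total count 62 over total exposure 6 seconds.
Posterior: α' = 7 + 62 = 69, β' = 13 + 6 = 19.
Posterior mean = α'/β' = 69/19.

69/19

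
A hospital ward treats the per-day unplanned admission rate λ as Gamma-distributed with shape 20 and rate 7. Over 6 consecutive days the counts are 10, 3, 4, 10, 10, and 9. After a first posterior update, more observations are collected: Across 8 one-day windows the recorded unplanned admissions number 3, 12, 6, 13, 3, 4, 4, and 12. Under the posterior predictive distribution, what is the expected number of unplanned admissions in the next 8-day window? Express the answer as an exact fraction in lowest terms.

Total count: 10 + 3 + 4 + 10 + 10 + 9 = 46.
Total exposure: 6 days.
After the first batch: Gamma(20 + 46, 7 + 6) = Gamma(66, 13).
Total count: 3 + 12 + 6 + 13 + 3 + 4 + 4 + 12 = 57.
Total exposure: 8 days.
After the second batch: Gamma(66 + 57, 13 + 8) = Gamma(123, 21).
Predictive mean over an 8-day window = T·E[λ|data] = 8·123/21 = 328/7.

328/7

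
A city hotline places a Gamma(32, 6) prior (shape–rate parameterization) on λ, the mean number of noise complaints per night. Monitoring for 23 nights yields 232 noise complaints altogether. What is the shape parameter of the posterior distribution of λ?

Total count 232 over total exposure 23 nights.
By Gamma–Poisson conjugacy, the posterior is Gamma(α + Σx, β + Σt) = Gamma(32 + 232, 6 + 23) = Gamma(264, 29).

264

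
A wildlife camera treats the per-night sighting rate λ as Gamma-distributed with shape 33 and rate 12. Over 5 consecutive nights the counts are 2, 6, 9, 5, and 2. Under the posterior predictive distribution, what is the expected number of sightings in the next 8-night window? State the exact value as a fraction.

Total count: 2 + 6 + 9 + 5 + 2 = 24.
Total exposure: 5 nights.
Conjugate update: add total count to the shape and total exposure to the rate, giving Gamma(57, 17).
Predictive mean over an 8-night window = T·E[λ|data] = 8·57/17 = 456/17.

456/17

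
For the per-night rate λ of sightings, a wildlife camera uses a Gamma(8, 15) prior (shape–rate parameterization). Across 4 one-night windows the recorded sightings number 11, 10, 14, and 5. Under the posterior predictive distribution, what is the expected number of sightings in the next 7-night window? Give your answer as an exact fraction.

336/19

Total count: 11 + 10 + 14 + 5 = 40.
Total exposure: 4 nights.
By Gamma–Poisson conjugacy, the posterior is Gamma(α + Σx, β + Σt) = Gamma(8 + 40, 15 + 4) = Gamma(48, 19).
Predictive mean over a 7-night window = T·E[λ|data] = 7·48/19 = 336/19.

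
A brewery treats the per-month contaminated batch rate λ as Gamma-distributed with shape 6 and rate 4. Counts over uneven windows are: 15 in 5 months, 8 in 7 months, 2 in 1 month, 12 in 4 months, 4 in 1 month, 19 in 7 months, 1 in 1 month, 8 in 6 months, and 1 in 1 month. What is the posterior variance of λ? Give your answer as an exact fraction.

76/1369

Total count: 15 + 8 + 2 + 12 + 4 + 19 + 1 + 8 + 1 = 70.
Total exposure: 5 + 7 + 1 + 4 + 1 + 7 + 1 + 6 + 1 = 33 months.
By Gamma–Poisson conjugacy, the posterior is Gamma(α + Σx, β + Σt) = Gamma(6 + 70, 4 + 33) = Gamma(76, 37).
Posterior variance = α'/β'² = 76/1369.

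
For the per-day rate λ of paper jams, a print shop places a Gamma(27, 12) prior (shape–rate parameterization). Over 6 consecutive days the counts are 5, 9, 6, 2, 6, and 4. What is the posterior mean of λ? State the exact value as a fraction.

59/18

Total count: 5 + 9 + 6 + 2 + 6 + 4 = 32.
Total exposure: 6 days.
Gamma(α, β) with Poisson data over total exposure Σt gives posterior Gamma(α+Σx, β+Σt) = Gamma(59, 18).
Posterior mean = α'/β' = 59/18.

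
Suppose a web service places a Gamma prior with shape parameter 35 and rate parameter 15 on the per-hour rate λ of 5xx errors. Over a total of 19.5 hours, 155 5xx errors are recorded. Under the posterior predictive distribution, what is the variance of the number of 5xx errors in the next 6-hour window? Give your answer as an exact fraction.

Total count 155 over total exposure 19.5 hours.
Conjugate update: add total count to the shape and total exposure to the rate, giving Gamma(190, 69/2).
The posterior predictive for a window of length T is Negative Binomial with variance T·α'·(β'+T)/β'² = 6·190·(81/2)/(4761/4) = 20520/529.

20520/529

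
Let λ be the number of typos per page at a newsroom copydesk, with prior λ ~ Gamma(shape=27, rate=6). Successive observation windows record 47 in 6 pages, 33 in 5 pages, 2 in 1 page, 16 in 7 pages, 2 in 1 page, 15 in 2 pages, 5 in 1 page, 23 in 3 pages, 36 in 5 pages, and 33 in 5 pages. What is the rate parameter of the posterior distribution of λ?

42

Total count: 47 + 33 + 2 + 16 + 2 + 15 + 5 + 23 + 36 + 33 = 212.
Total exposure: 6 + 5 + 1 + 7 + 1 + 2 + 1 + 3 + 5 + 5 = 36 pages.
Conjugate update: add total count to the shape and total exposure to the rate, giving Gamma(239, 42).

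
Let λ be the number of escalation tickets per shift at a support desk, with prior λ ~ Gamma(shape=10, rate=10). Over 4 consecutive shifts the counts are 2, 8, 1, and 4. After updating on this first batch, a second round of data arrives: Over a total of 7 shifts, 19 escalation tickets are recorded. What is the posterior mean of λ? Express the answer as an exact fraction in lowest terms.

Total count: 2 + 8 + 1 + 4 = 15.
Total exposure: 4 shifts.
After the first batch: Gamma(10 + 15, 10 + 4) = Gamma(25, 14).
Total count 19 over total exposure 7 shifts.
After the second batch: Gamma(25 + 19, 14 + 7) = Gamma(44, 21).
Posterior mean = α'/β' = 44/21.

44/21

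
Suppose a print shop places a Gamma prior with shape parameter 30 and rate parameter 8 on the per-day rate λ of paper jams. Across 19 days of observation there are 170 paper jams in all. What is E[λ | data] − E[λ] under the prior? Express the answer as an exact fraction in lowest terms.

395/108

Total count 170 over total exposure 19 days.
Conjugate update: add total count to the shape and total exposure to the rate, giving Gamma(200, 27).
Posterior mean = 200/27 = 200/27; prior mean = 30/8 = 15/4. Difference = 200/27 − 15/4 = 395/108.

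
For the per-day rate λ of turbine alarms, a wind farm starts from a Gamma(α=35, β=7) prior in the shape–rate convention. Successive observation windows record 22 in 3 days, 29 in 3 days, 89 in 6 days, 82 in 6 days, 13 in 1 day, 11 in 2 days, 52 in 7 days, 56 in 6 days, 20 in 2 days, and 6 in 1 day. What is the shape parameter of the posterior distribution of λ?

415

Total count: 22 + 29 + 89 + 82 + 13 + 11 + 52 + 56 + 20 + 6 = 380.
Total exposure: 3 + 3 + 6 + 6 + 1 + 2 + 7 + 6 + 2 + 1 = 37 days.
Posterior: α' = 35 + 380 = 415, β' = 7 + 37 = 44.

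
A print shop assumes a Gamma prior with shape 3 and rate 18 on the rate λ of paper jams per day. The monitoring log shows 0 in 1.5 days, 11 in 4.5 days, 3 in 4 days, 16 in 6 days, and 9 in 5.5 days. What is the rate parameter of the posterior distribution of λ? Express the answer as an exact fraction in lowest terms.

Total count: 0 + 11 + 3 + 16 + 9 = 39.
Total exposure: 1.5 + 4.5 + 4 + 6 + 5.5 = 21.5 days.
The Gamma prior is conjugate for the Poisson rate, so λ | data ~ Gamma(3+39, 18+21.5) = Gamma(42, 79/2).

79/2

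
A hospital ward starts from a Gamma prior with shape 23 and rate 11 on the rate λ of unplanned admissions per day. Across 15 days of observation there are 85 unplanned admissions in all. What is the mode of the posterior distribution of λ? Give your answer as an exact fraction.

Total count 85 over total exposure 15 days.
Posterior: α' = 23 + 85 = 108, β' = 11 + 15 = 26.
Posterior mode = (α'−1)/β' = 107/26.

107/26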